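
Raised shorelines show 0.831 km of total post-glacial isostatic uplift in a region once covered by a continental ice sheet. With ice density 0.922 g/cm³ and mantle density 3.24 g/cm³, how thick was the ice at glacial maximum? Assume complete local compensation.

u = t ρ_ice/ρ_m → t = u ρ_m/ρ_ice = 0.831 km × 3.24/0.922 = 2.92 km.

2.92 km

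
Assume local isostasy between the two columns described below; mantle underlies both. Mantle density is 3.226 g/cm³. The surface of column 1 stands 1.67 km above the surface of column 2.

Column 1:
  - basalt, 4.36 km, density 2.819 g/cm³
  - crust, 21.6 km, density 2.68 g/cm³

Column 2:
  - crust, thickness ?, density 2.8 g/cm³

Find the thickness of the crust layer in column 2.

Take the compensation level at the base of the deeper column (depth z_c below the surface of column 1) and equate Σ ρ_i t_i down to z_c; mantle fills any gap and the z_c terms cancel.
Column 1: 4.36×2.819 + 21.6×2.68 + (z_c − 25.96)×3.226
Column 2: 1.67×0 + x×2.8 + (z_c − 1.67 − 0 − x)×3.226
The z_c×3.226 term appears on both sides and cancels. Collect the known terms of each column as K = Σ(ρt)_known − 3.226 × (depth of known layers): K_1 = 70.17884 − 3.226×25.96 = −13.56812; K_2 = 0 − 3.226×(1.67 + 0) = −5.38742.
Balance: K_1 = K_2 − x×(3.226 − 2.8), so x = (K_2 − K_1)/(3.226 − 2.8) = 8.1807/0.426 = 19.2 km.

19.2 km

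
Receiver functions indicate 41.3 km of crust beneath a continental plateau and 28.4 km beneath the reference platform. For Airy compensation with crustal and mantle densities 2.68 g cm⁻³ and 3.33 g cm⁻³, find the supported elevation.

2.52 km

Excess crust Δ = 41.3 km − 28.4 km = 12.9 km, split between elevation h and root r with h + r = Δ.
Airy balance ρ_c h = (ρ_m − ρ_c) r gives r = h ρ_c/(ρ_m − ρ_c), so h (1 + ρ_c/(ρ_m − ρ_c)) = Δ, i.e. h = Δ (ρ_m − ρ_c)/ρ_m.
h = 12.9 km × 0.65/3.33 = 2.52 km.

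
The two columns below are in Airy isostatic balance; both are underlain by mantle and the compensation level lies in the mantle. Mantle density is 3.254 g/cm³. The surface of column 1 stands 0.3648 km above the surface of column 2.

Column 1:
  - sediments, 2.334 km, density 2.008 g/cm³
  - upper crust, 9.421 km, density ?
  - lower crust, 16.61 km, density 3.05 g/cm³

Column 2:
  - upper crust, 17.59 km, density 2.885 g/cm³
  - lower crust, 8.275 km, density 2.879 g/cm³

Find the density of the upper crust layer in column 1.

2.78 g/cm³

Take the compensation level at the base of the deeper column (depth z_c below the surface of column 1) and equate Σ ρ_i t_i down to z_c; mantle fills any gap and the z_c terms cancel.
Column 1: 2.334×2.008 + 9.421×ρ + 16.61×3.05 + (z_c − 28.365)×3.254
Column 2: 0.3648×0 + 17.59×2.885 + 8.275×2.879 + (z_c − 0.3648 − 25.865)×3.254
The z_c×3.254 term appears on both sides and cancels. Collect the known terms of each column as K = Σ(ρt)_known − 3.254 × (depth of known layers): K_1 = 55.347172 − 3.254×28.365 = −36.952538; K_2 = 74.570875 − 3.254×(0.3648 + 25.865) = −10.7808942.
Balance: K_1 + 9.421×ρ = K_2, so ρ = (K_2 − K_1)/9.421 = 26.1716/9.421 = 2.78 g/cm³.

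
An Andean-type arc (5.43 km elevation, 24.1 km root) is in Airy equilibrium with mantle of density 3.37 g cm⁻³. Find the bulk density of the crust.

2.75 g cm⁻³

ρ_c h = (ρ_m − ρ_c) r → ρ_c (h + r) = ρ_m r → ρ_c = ρ_m r / (h + r).
ρ_c = 3.37 × 24.1 km / (5.43 km + 24.1 km) = 2.75 g cm⁻³.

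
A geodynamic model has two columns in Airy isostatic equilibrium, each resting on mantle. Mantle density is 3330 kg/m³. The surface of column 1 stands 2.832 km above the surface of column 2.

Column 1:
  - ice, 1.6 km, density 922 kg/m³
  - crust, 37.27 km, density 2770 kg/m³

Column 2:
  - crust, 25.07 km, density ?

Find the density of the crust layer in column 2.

Take the compensation level at the base of the deeper column (depth z_c below the surface of column 1) and equate Σ ρ_i t_i down to z_c; mantle fills any gap and the z_c terms cancel.
Column 1: 1.6×922 + 37.27×2770 + (z_c − 38.87)×3330
Column 2: 2.832×0 + 25.07×ρ + (z_c − 2.832 − 25.07)×3330
The z_c×3330 term appears on both sides and cancels. Collect the known terms of each column as K = Σ(ρt)_known − 3330 × (depth of known layers): K_1 = 104713.1 − 3330×38.87 = −24724; K_2 = 0 − 3330×(2.832 + 25.07) = −92913.66.
Balance: K_1 = K_2 + 25.07×ρ, so ρ = (K_1 − K_2)/25.07 = 68189.7/25.07 = 2720 kg/m³.

2720 kg/m³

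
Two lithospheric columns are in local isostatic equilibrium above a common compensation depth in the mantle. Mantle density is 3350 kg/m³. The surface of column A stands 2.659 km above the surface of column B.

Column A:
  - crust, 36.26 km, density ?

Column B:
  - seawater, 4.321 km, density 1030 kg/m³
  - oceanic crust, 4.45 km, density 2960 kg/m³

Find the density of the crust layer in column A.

Take the compensation level at the base of the deeper column (depth z_c below the surface of column A) and equate Σ ρ_i t_i down to z_c; mantle fills any gap and the z_c terms cancel.
Column A: 36.26×ρ + (z_c − 36.26)×3350
Column B: 2.659×0 + 4.321×1030 + 4.45×2960 + (z_c − 2.659 − 8.771)×3350
The z_c×3350 term appears on both sides and cancels. Collect the known terms of each column as K = Σ(ρt)_known − 3350 × (depth of known layers): K_A = 0 − 3350×36.26 = −121471; K_B = 17622.63 − 3350×(2.659 + 8.771) = −20667.87.
Balance: K_A + 36.26×ρ = K_B, so ρ = (K_B − K_A)/36.26 = 100803/36.26 = 2780 kg/m³.

2780 kg/m³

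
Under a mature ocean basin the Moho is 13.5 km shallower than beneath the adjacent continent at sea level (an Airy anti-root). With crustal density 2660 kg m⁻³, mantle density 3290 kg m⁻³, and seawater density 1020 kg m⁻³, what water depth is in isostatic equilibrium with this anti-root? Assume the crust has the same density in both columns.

Replacing a thickness d of crust by seawater at the top must be balanced by replacing crust with mantle at the base: d (ρ_c − ρ_w) = a (ρ_m − ρ_c).
d = a (ρ_m − ρ_c)/(ρ_c − ρ_w) = 13.5 km × 630/1640 = 5.19 km.

5.19 km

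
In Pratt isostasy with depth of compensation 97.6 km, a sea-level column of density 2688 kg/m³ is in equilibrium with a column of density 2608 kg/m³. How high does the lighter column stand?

ρ_ref D = ρ (D + h) → h = D (ρ_ref − ρ)/ρ.
h = 97.6 km × (2688 − 2608)/2608 = 2.99 km.

2.99 km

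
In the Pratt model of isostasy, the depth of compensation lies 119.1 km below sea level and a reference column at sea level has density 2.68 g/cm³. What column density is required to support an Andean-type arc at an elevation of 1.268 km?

Pratt balance: ρ_ref D = ρ (D + h).
ρ = ρ_ref D/(D + h) = 2.68 × 119.1 km/(119.1 km + 1.268 km) = 2.65 g/cm³.

2.65 g/cm³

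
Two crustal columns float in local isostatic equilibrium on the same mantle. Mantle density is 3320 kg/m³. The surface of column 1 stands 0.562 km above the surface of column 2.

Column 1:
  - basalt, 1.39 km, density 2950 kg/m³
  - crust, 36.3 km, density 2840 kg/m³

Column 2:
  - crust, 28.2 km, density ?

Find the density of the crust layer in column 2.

Take the compensation level at the base of the deeper column (depth z_c below the surface of column 1) and equate Σ ρ_i t_i down to z_c; mantle fills any gap and the z_c terms cancel.
Column 1: 1.39×2950 + 36.3×2840 + (z_c − 37.69)×3320
Column 2: 0.562×0 + 28.2×ρ + (z_c − 0.562 − 28.2)×3320
The z_c×3320 term appears on both sides and cancels. Collect the known terms of each column as K = Σ(ρt)_known − 3320 × (depth of known layers): K_1 = 107192.5 − 3320×37.69 = −17938.3; K_2 = 0 − 3320×(0.562 + 28.2) = −95489.84.
Balance: K_1 = K_2 + 28.2×ρ, so ρ = (K_1 − K_2)/28.2 = 77551.5/28.2 = 2750 kg/m³.

2750 kg/m³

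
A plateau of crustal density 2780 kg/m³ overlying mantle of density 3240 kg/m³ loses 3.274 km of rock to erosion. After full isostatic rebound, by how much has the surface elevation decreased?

0.465 km

Rebound u = e ρ_c/ρ_m = 3.274 km × 2780/3240 = 2.809 km.
Net surface drop = e − u = 3.274 km − 2.809 km = e (ρ_m − ρ_c)/ρ_m = 0.465 km.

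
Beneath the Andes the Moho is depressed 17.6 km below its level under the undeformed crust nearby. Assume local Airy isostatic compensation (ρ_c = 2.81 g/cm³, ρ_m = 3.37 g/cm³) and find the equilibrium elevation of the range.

By Archimedes' principle applied to the lithosphere: ρ_c h = (ρ_m − ρ_c) r.
h = r (ρ_m − ρ_c) / ρ_c = 17.6 km × (3.37 − 2.81) / 2.81 = 3.51 km.

3.51 km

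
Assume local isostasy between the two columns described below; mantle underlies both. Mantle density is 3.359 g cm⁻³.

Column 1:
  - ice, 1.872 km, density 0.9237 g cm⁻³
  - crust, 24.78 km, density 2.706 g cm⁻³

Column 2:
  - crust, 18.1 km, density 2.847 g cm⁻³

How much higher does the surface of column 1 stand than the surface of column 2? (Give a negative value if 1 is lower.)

3.42 km

For any compensation level in the mantle, the mantle terms cancel and isostasy reduces to e = (Σt_1 − Σt_2) − (Σ(ρt)_1 − Σ(ρt)_2) / ρ_m.
Σt_1 = 26.652 km; Σt_2 = 18.1 km; Σ(ρt)_1 = 68.7838464; Σ(ρt)_2 = 51.5307 (in km·g cm⁻³).
e = (26.652 − 18.1) − (68.7838464 − 51.5307) / 3.359 = 3.42 km.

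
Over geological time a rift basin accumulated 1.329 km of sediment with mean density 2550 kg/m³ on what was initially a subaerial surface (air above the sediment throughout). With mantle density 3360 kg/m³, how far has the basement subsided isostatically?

Subaerial load: s = t ρ_sed / ρ_m = 1.329 km × 2550/3360 = 1.01 km.

1.01 km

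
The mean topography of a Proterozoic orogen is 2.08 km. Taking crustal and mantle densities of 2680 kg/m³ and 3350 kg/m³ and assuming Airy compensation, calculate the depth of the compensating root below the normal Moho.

By Archimedes' principle applied to the lithosphere: the weight of the topography is balanced by the buoyancy of the root, ρ_c h = (ρ_m − ρ_c) r.
r = h · ρ_c / (ρ_m − ρ_c) = 2.08 km × 2680 / (3350 − 2680) = 8.32 km.

8.32 km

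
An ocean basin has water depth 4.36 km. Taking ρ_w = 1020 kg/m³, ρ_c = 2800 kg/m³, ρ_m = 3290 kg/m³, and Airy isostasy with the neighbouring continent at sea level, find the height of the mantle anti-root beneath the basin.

15.8 km

For local isostatic compensation: replacing crust with seawater at the top is compensated by replacing crust with mantle at the base: d (ρ_c − ρ_w) = a (ρ_m − ρ_c).
a = d (ρ_c − ρ_w)/(ρ_m − ρ_c) = 4.36 km × 1780/490 = 15.8 km.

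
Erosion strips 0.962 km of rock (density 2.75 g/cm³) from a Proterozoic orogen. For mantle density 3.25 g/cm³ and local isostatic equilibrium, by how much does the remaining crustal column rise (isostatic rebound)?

0.814 km

Unloading: uplift u = e ρ_c/ρ_m = 0.962 km × 2.75/3.25 = 0.814 km.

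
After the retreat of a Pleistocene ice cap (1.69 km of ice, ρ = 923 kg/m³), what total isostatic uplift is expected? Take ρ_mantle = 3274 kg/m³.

Removing the load lets mantle flow back in; uplift u satisfies ρ_ice t = ρ_m u.
u = t ρ_ice/ρ_m = 1.69 km × 923/3274 = 0.476 km.

0.476 km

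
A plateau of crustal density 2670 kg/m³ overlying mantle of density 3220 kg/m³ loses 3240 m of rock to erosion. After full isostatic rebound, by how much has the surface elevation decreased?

553 m

Rebound u = e ρ_c/ρ_m = 3240 m × 2670/3220 = 2687 m.
Net surface drop = e − u = 3240 m − 2687 m = e (ρ_m − ρ_c)/ρ_m = 553 m.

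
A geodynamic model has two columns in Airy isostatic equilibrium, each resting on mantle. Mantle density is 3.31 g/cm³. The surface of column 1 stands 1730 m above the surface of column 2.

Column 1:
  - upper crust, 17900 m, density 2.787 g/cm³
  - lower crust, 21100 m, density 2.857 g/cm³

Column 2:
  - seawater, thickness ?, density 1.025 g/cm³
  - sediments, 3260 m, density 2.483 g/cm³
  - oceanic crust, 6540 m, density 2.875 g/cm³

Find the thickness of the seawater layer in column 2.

Take the compensation level at the base of the deeper column (depth z_c below the surface of column 1) and equate Σ ρ_i t_i down to z_c; mantle fills any gap and the z_c terms cancel.
Column 1: 17900×2.787 + 21100×2.857 + (z_c − 39000)×3.31
Column 2: 1730×0 + x×1.025 + 3260×2.483 + 6540×2.875 + (z_c − 1730 − 9800 − x)×3.31
The z_c×3.31 term appears on both sides and cancels. Collect the known terms of each column as K = Σ(ρt)_known − 3.31 × (depth of known layers): K_1 = 110170 − 3.31×39000 = −18920; K_2 = 26897.08 − 3.31×(1730 + 9800) = −11267.22.
Balance: K_1 = K_2 − x×(3.31 − 1.025), so x = (K_2 − K_1)/(3.31 − 1.025) = 7652.78/2.285 = 3350 m.

3350 m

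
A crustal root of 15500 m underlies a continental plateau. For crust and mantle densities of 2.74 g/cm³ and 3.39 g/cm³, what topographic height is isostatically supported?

In Airy isostatic equilibrium: ρ_c h = (ρ_m − ρ_c) r.
h = r (ρ_m − ρ_c) / ρ_c = 15500 m × (3.39 − 2.74) / 2.74 = 3680 m.

3680 m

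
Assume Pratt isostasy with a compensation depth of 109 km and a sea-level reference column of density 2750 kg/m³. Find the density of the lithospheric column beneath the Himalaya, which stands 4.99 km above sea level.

2630 kg/m³

Pratt balance: ρ_ref D = ρ (D + h).
ρ = ρ_ref D/(D + h) = 2750 × 109 km/(109 km + 4.99 km) = 2630 kg/m³.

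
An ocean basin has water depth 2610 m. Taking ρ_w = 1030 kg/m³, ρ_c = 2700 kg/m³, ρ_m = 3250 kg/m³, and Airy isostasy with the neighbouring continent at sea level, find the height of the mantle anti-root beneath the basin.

7920 m

Balancing pressure at the compensation depth: replacing crust with seawater at the top is compensated by replacing crust with mantle at the base: d (ρ_c − ρ_w) = a (ρ_m − ρ_c).
a = d (ρ_c − ρ_w)/(ρ_m − ρ_c) = 2610 m × 1670/550 = 7920 m.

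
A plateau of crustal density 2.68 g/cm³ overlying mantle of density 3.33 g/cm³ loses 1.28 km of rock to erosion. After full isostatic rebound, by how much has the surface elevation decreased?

0.25 km

Rebound u = e ρ_c/ρ_m = 1.28 km × 2.68/3.33 = 1.03 km.
Net surface drop = e − u = 1.28 km − 1.03 km = e (ρ_m − ρ_c)/ρ_m = 0.25 km.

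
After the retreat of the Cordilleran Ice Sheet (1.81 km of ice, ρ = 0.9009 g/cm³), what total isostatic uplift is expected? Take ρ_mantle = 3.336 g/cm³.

Removing the load lets mantle flow back in; uplift u satisfies ρ_ice t = ρ_m u.
u = t ρ_ice/ρ_m = 1.81 km × 0.9009/3.336 = 0.489 km.

0.489 km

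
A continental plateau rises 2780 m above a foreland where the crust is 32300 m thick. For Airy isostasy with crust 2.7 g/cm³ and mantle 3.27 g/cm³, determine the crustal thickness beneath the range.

48200 m

Root depth r = h ρ_c / (ρ_m − ρ_c) = 2780 m × 2.7 / 0.57 = 13170 m.
Total thickness = T + h + r = 32300 m + 2780 m + 13170 m = 48200 m.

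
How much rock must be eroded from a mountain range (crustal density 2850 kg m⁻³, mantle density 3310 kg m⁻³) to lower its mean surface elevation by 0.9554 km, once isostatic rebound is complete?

Net drop Δ = e − u = e − e ρ_c/ρ_m = e (ρ_m − ρ_c)/ρ_m.
e = Δ ρ_m/(ρ_m − ρ_c) = 0.9554 km × 3310/460 = 6.87 km.

6.87 km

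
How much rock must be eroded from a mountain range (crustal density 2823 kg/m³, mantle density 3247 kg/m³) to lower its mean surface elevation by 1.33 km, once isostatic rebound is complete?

Net drop Δ = e − u = e − e ρ_c/ρ_m = e (ρ_m − ρ_c)/ρ_m.
e = Δ ρ_m/(ρ_m − ρ_c) = 1.33 km × 3247/424 = 10.2 km.

10.2 km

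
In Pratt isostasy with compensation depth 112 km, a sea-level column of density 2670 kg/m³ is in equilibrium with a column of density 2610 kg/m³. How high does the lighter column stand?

2.57 km

ρ_ref D = ρ (D + h) → h = D (ρ_ref − ρ)/ρ.
h = 112 km × (2670 − 2610)/2610 = 2.57 km.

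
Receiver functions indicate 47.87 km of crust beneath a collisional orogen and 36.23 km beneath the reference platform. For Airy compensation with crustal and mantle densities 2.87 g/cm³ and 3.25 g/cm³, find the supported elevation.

Excess crust Δ = 47.87 km − 36.23 km = 11.64 km, split between elevation h and root r with h + r = Δ.
Airy balance ρ_c h = (ρ_m − ρ_c) r gives r = h ρ_c/(ρ_m − ρ_c), so h (1 + ρ_c/(ρ_m − ρ_c)) = Δ, i.e. h = Δ (ρ_m − ρ_c)/ρ_m.
h = 11.64 km × 0.38/3.25 = 1.36 km.

1.36 km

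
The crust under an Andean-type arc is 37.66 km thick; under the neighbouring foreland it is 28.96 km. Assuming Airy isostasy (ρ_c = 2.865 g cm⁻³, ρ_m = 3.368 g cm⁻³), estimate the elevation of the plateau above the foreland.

1.3 km

Excess crust Δ = 37.66 km − 28.96 km = 8.7 km, split between elevation h and root r with h + r = Δ.
Airy balance ρ_c h = (ρ_m − ρ_c) r gives r = h ρ_c/(ρ_m − ρ_c), so h (1 + ρ_c/(ρ_m − ρ_c)) = Δ, i.e. h = Δ (ρ_m − ρ_c)/ρ_m.
h = 8.7 km × 0.503/3.368 = 1.3 km.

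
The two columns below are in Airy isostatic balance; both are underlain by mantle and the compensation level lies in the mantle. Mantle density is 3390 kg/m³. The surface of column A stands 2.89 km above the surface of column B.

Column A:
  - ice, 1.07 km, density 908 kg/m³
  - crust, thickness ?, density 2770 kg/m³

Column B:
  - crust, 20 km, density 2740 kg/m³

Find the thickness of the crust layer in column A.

Take the compensation level at the base of the deeper column (depth z_c below the surface of column A) and equate Σ ρ_i t_i down to z_c; mantle fills any gap and the z_c terms cancel.
Column A: 1.07×908 + x×2770 + (z_c − 1.07 − x)×3390
Column B: 2.89×0 + 20×2740 + (z_c − 2.89 − 20)×3390
The z_c×3390 term appears on both sides and cancels. Collect the known terms of each column as K = Σ(ρt)_known − 3390 × (depth of known layers): K_A = 971.56 − 3390×1.07 = −2655.74; K_B = 54800 − 3390×(2.89 + 20) = −22797.1.
Balance: K_A − x×(3390 − 2770) = K_B, so x = (K_A − K_B)/(3390 − 2770) = 20141.4/620 = 32.5 km.

32.5 km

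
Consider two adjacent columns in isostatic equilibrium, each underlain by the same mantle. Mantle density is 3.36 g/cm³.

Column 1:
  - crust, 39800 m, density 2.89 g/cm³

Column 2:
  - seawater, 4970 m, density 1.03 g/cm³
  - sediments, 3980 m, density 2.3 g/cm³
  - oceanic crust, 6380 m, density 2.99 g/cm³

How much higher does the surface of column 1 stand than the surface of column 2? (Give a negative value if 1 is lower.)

For any compensation level in the mantle, the mantle terms cancel and isostasy reduces to e = (Σt_1 − Σt_2) − (Σ(ρt)_1 − Σ(ρt)_2) / ρ_m.
Σt_1 = 39800 m; Σt_2 = 15330 m; Σ(ρt)_1 = 115022; Σ(ρt)_2 = 33349.3 (in m·g/cm³).
e = (39800 − 15330) − (115022 − 33349.3) / 3.36 = 163 m.

163 m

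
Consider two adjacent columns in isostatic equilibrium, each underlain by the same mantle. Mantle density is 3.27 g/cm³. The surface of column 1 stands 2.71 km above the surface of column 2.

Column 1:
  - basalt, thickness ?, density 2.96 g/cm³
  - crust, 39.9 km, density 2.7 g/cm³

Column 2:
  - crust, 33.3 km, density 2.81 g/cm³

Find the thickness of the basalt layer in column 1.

4.63 km

Take the compensation level at the base of the deeper column (depth z_c below the surface of column 1) and equate Σ ρ_i t_i down to z_c; mantle fills any gap and the z_c terms cancel.
Column 1: x×2.96 + 39.9×2.7 + (z_c − 39.9 − x)×3.27
Column 2: 2.71×0 + 33.3×2.81 + (z_c − 2.71 − 33.3)×3.27
The z_c×3.27 term appears on both sides and cancels. Collect the known terms of each column as K = Σ(ρt)_known − 3.27 × (depth of known layers): K_1 = 107.73 − 3.27×39.9 = −22.743; K_2 = 93.573 − 3.27×(2.71 + 33.3) = −24.1797.
Balance: K_1 − x×(3.27 − 2.96) = K_2, so x = (K_1 − K_2)/(3.27 − 2.96) = 1.4367/0.31 = 4.63 km.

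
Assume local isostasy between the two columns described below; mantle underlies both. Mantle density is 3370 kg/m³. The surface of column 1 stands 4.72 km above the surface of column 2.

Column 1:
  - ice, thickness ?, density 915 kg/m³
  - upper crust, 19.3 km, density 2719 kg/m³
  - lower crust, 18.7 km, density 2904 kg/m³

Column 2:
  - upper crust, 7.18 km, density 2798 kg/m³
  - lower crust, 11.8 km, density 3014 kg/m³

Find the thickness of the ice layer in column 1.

Take the compensation level at the base of the deeper column (depth z_c below the surface of column 1) and equate Σ ρ_i t_i down to z_c; mantle fills any gap and the z_c terms cancel.
Column 1: x×915 + 19.3×2719 + 18.7×2904 + (z_c − 38 − x)×3370
Column 2: 4.72×0 + 7.18×2798 + 11.8×3014 + (z_c − 4.72 − 18.98)×3370
The z_c×3370 term appears on both sides and cancels. Collect the known terms of each column as K = Σ(ρt)_known − 3370 × (depth of known layers): K_1 = 106781.5 − 3370×38 = −21278.5; K_2 = 55654.84 − 3370×(4.72 + 18.98) = −24214.16.
Balance: K_1 − x×(3370 − 915) = K_2, so x = (K_1 − K_2)/(3370 − 915) = 2935.66/2455 = 1.2 km.

1.2 km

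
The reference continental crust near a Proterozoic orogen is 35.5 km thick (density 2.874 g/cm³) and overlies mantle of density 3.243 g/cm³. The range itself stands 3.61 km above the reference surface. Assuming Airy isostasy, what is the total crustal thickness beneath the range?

67.2 km

Root depth r = h ρ_c / (ρ_m − ρ_c) = 3.61 km × 2.874 / 0.369 = 28.12 km.
Total thickness = T + h + r = 35.5 km + 3.61 km + 28.12 km = 67.2 km.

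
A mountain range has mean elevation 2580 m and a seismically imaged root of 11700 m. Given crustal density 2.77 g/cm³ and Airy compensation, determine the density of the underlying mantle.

3.38 g/cm³

Airy balance: ρ_c h = (ρ_m − ρ_c) r → ρ_m = ρ_c (1 + h/r).
ρ_m = 2.77 × (1 + 2580 m/11700 m) = 3.38 g/cm³.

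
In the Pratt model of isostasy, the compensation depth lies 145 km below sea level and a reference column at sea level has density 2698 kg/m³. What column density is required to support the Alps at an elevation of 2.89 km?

Pratt balance: ρ_ref D = ρ (D + h).
ρ = ρ_ref D/(D + h) = 2698 × 145 km/(145 km + 2.89 km) = 2650 kg/m³.

2650 kg/m³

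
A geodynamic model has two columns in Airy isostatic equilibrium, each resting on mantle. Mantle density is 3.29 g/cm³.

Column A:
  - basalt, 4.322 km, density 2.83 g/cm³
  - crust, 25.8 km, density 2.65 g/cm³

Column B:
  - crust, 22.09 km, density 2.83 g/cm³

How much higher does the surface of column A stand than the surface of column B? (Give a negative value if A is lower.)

For any compensation level in the mantle, the mantle terms cancel and isostasy reduces to e = (Σt_A − Σt_B) − (Σ(ρt)_A − Σ(ρt)_B) / ρ_m.
Σt_A = 30.122 km; Σt_B = 22.09 km; Σ(ρt)_A = 80.60126; Σ(ρt)_B = 62.5147 (in km·g/cm³).
e = (30.122 − 22.09) − (80.60126 − 62.5147) / 3.29 = 2.53 km.

2.53 km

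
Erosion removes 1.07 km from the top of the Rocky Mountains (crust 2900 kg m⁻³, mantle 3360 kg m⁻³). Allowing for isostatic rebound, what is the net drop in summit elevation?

Rebound u = e ρ_c/ρ_m = 1.07 km × 2900/3360 = 0.9235 km.
Net surface drop = e − u = 1.07 km − 0.9235 km = e (ρ_m − ρ_c)/ρ_m = 0.146 km.

0.146 km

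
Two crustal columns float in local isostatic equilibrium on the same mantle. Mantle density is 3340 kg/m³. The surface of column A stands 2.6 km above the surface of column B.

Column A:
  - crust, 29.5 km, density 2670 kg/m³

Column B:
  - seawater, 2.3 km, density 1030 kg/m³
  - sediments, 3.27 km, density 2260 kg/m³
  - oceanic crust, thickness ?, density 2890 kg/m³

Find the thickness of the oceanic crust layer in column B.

Take the compensation level at the base of the deeper column (depth z_c below the surface of column A) and equate Σ ρ_i t_i down to z_c; mantle fills any gap and the z_c terms cancel.
Column A: 29.5×2670 + (z_c − 29.5)×3340
Column B: 2.6×0 + 2.3×1030 + 3.27×2260 + x×2890 + (z_c − 2.6 − 5.57 − x)×3340
The z_c×3340 term appears on both sides and cancels. Collect the known terms of each column as K = Σ(ρt)_known − 3340 × (depth of known layers): K_A = 78765 − 3340×29.5 = −19765; K_B = 9759.2 − 3340×(2.6 + 5.57) = −17528.6.
Balance: K_A = K_B − x×(3340 − 2890), so x = (K_B − K_A)/(3340 − 2890) = 2236.4/450 = 4.97 km.

4.97 km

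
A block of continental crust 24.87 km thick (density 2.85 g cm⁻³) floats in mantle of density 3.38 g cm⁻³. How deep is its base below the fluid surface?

Draft d = t ρ_obj/ρ_fluid = 24.87 km × 2.85/3.38 = 21 km.

21 km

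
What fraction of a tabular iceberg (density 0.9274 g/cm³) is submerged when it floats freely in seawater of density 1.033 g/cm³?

Submerged fraction = ρ_obj/ρ_fluid = 0.9274/1.033 = 0.898.

0.898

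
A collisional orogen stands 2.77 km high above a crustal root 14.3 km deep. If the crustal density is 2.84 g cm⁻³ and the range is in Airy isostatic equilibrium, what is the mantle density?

Airy balance: ρ_c h = (ρ_m − ρ_c) r → ρ_m = ρ_c (1 + h/r).
ρ_m = 2.84 × (1 + 2.77 km/14.3 km) = 3.39 g cm⁻³.

3.39 g cm⁻³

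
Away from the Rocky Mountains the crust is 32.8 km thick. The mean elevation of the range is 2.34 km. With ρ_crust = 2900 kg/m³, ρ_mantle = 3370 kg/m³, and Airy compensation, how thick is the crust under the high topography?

Root depth r = h ρ_c / (ρ_m − ρ_c) = 2.34 km × 2900 / 470 = 14.44 km.
Total thickness = T + h + r = 32.8 km + 2.34 km + 14.44 km = 49.6 km.

49.6 km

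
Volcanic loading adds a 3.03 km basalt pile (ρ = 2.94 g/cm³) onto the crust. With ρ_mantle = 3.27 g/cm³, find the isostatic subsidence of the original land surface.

2.72 km

Subaerial loading: s = t ρ_load / ρ_m.
s = 3.03 km × 2.94/3.27 = 2.72 km.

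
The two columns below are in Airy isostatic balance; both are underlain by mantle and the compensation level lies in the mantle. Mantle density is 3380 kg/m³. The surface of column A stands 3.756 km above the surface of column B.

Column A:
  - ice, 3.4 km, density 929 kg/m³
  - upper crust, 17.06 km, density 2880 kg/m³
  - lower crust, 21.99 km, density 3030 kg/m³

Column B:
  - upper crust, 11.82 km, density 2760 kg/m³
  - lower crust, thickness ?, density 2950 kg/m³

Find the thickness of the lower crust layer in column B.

Take the compensation level at the base of the deeper column (depth z_c below the surface of column A) and equate Σ ρ_i t_i down to z_c; mantle fills any gap and the z_c terms cancel.
Column A: 3.4×929 + 17.06×2880 + 21.99×3030 + (z_c − 42.45)×3380
Column B: 3.756×0 + 11.82×2760 + x×2950 + (z_c − 3.756 − 11.82 − x)×3380
The z_c×3380 term appears on both sides and cancels. Collect the known terms of each column as K = Σ(ρt)_known − 3380 × (depth of known layers): K_A = 118921.1 − 3380×42.45 = −24559.9; K_B = 32623.2 − 3380×(3.756 + 11.82) = −20023.68.
Balance: K_A = K_B − x×(3380 − 2950), so x = (K_B − K_A)/(3380 − 2950) = 4536.22/430 = 10.5 km.

10.5 km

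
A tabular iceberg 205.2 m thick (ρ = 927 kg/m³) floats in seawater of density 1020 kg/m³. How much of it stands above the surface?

Floating equilibrium: submerged depth d = t ρ_obj/ρ_fluid = 205.2 m × 927/1020 = 186.5 m.
Freeboard = t − d = 205.2 m − 186.5 m = 18.7 m.

18.7 m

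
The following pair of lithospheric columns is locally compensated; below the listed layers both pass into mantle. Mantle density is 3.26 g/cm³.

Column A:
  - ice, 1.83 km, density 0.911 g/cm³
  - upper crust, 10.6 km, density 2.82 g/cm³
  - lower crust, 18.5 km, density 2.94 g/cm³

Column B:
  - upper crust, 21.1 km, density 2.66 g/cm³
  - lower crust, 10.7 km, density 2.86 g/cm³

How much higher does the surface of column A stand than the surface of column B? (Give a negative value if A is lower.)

For any compensation level in the mantle, the mantle terms cancel and isostasy reduces to e = (Σt_A − Σt_B) − (Σ(ρt)_A − Σ(ρt)_B) / ρ_m.
Σt_A = 30.93 km; Σt_B = 31.8 km; Σ(ρt)_A = 85.94913; Σ(ρt)_B = 86.728 (in km·g/cm³).
e = (30.93 − 31.8) − (85.94913 − 86.728) / 3.26 = −0.631 km.

−0.631 km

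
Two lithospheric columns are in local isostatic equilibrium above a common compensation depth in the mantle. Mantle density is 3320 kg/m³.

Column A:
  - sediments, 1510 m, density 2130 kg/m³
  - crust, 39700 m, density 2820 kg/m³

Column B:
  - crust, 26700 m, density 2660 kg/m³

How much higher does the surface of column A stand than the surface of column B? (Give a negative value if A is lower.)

For any compensation level in the mantle, the mantle terms cancel and isostasy reduces to e = (Σt_A − Σt_B) − (Σ(ρt)_A − Σ(ρt)_B) / ρ_m.
Σt_A = 41210 m; Σt_B = 26700 m; Σ(ρt)_A = 115170300; Σ(ρt)_B = 71022000 (in m·kg/m³).
e = (41210 − 26700) − (115170300 − 71022000) / 3320 = 1210 m.

1210 m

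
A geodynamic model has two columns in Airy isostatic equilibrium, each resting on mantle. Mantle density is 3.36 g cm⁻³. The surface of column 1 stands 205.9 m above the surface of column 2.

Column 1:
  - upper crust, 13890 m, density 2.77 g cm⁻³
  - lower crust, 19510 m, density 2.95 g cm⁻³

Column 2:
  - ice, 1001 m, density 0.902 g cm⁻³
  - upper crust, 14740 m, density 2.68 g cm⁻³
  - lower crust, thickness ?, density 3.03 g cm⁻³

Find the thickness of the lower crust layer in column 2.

9150 m

Take the compensation level at the base of the deeper column (depth z_c below the surface of column 1) and equate Σ ρ_i t_i down to z_c; mantle fills any gap and the z_c terms cancel.
Column 1: 13890×2.77 + 19510×2.95 + (z_c − 33400)×3.36
Column 2: 205.9×0 + 1001×0.902 + 14740×2.68 + x×3.03 + (z_c − 205.9 − 15741 − x)×3.36
The z_c×3.36 term appears on both sides and cancels. Collect the known terms of each column as K = Σ(ρt)_known − 3.36 × (depth of known layers): K_1 = 96029.8 − 3.36×33400 = −16194.2; K_2 = 40406.102 − 3.36×(205.9 + 15741) = −13175.482.
Balance: K_1 = K_2 − x×(3.36 − 3.03), so x = (K_2 − K_1)/(3.36 − 3.03) = 3018.72/0.33 = 9150 m.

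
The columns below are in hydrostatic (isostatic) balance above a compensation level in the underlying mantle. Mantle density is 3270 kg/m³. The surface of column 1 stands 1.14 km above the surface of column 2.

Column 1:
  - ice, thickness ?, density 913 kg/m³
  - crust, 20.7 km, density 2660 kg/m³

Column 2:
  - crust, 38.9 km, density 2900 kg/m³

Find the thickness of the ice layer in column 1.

Take the compensation level at the base of the deeper column (depth z_c below the surface of column 1) and equate Σ ρ_i t_i down to z_c; mantle fills any gap and the z_c terms cancel.
Column 1: x×913 + 20.7×2660 + (z_c − 20.7 − x)×3270
Column 2: 1.14×0 + 38.9×2900 + (z_c − 1.14 − 38.9)×3270
The z_c×3270 term appears on both sides and cancels. Collect the known terms of each column as K = Σ(ρt)_known − 3270 × (depth of known layers): K_1 = 55062 − 3270×20.7 = −12627; K_2 = 112810 − 3270×(1.14 + 38.9) = −18120.8.
Balance: K_1 − x×(3270 − 913) = K_2, so x = (K_1 − K_2)/(3270 − 913) = 5493.8/2357 = 2.33 km.

2.33 km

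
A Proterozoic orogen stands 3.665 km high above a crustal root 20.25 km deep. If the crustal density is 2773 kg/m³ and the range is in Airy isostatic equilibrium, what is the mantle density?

Airy balance: ρ_c h = (ρ_m − ρ_c) r → ρ_m = ρ_c (1 + h/r).
ρ_m = 2773 × (1 + 3.665 km/20.25 km) = 3270 kg/m³.

3270 kg/m³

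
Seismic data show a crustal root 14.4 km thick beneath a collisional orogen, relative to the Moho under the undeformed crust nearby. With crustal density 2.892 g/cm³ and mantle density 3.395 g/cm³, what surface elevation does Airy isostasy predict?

2.5 km

Isostatic balance requires: ρ_c h = (ρ_m − ρ_c) r.
h = r (ρ_m − ρ_c) / ρ_c = 14.4 km × (3.395 − 2.892) / 2.892 = 2.5 km.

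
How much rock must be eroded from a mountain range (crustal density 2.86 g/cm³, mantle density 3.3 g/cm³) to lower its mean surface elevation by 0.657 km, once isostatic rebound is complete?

Net drop Δ = e − u = e − e ρ_c/ρ_m = e (ρ_m − ρ_c)/ρ_m.
e = Δ ρ_m/(ρ_m − ρ_c) = 0.657 km × 3.3/0.44 = 4.93 km.

4.93 km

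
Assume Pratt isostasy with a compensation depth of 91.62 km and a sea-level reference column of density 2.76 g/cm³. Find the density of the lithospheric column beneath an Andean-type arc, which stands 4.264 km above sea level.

Pratt balance: ρ_ref D = ρ (D + h).
ρ = ρ_ref D/(D + h) = 2.76 × 91.62 km/(91.62 km + 4.264 km) = 2.64 g/cm³.

2.64 g/cm³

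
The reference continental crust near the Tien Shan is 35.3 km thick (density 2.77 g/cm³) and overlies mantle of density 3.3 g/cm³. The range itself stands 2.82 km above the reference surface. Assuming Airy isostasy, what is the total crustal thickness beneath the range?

52.9 km

Root depth r = h ρ_c / (ρ_m − ρ_c) = 2.82 km × 2.77 / 0.53 = 14.74 km.
Total thickness = T + h + r = 35.3 km + 2.82 km + 14.74 km = 52.9 km.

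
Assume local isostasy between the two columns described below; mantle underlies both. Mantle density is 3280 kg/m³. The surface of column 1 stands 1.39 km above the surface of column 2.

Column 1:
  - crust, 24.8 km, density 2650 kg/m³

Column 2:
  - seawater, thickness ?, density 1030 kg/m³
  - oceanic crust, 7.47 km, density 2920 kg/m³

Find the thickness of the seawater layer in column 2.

3.72 km

Take the compensation level at the base of the deeper column (depth z_c below the surface of column 1) and equate Σ ρ_i t_i down to z_c; mantle fills any gap and the z_c terms cancel.
Column 1: 24.8×2650 + (z_c − 24.8)×3280
Column 2: 1.39×0 + x×1030 + 7.47×2920 + (z_c − 1.39 − 7.47 − x)×3280
The z_c×3280 term appears on both sides and cancels. Collect the known terms of each column as K = Σ(ρt)_known − 3280 × (depth of known layers): K_1 = 65720 − 3280×24.8 = −15624; K_2 = 21812.4 − 3280×(1.39 + 7.47) = −7248.4.
Balance: K_1 = K_2 − x×(3280 − 1030), so x = (K_2 − K_1)/(3280 − 1030) = 8375.6/2250 = 3.72 km.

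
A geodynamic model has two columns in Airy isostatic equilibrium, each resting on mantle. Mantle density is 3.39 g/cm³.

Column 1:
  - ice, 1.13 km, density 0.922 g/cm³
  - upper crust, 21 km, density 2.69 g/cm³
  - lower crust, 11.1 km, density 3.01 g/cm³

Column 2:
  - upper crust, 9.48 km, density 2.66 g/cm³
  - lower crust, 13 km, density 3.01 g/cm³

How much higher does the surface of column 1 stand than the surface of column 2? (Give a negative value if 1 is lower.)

2.9 km

For any compensation level in the mantle, the mantle terms cancel and isostasy reduces to e = (Σt_1 − Σt_2) − (Σ(ρt)_1 − Σ(ρt)_2) / ρ_m.
Σt_1 = 33.23 km; Σt_2 = 22.48 km; Σ(ρt)_1 = 90.94286; Σ(ρt)_2 = 64.3468 (in km·g/cm³).
e = (33.23 − 22.48) − (90.94286 − 64.3468) / 3.39 = 2.9 km.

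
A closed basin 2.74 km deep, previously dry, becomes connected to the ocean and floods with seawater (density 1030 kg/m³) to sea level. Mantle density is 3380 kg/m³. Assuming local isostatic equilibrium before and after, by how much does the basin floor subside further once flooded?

1.2 km

After flooding the water column is d + s deep. Its weight must equal the weight of mantle displaced by the extra subsidence s: (d + s) ρ_w = s ρ_m.
s = d ρ_w / (ρ_m − ρ_w) = 2.74 km × 1030/(3380 − 1030) = 1.2 km.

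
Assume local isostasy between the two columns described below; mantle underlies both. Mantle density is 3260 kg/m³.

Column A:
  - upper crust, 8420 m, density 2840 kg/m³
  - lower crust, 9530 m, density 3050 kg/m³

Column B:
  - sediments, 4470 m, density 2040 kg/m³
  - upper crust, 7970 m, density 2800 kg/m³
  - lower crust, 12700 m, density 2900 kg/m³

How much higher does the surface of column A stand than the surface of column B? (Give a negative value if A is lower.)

For any compensation level in the mantle, the mantle terms cancel and isostasy reduces to e = (Σt_A − Σt_B) − (Σ(ρt)_A − Σ(ρt)_B) / ρ_m.
Σt_A = 17950 m; Σt_B = 25140 m; Σ(ρt)_A = 52979300; Σ(ρt)_B = 68264800 (in m·kg/m³).
e = (17950 − 25140) − (52979300 − 68264800) / 3260 = −2500 m.

−2500 m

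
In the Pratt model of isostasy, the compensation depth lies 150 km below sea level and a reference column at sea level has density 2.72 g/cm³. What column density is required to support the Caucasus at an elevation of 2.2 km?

Pratt balance: ρ_ref D = ρ (D + h).
ρ = ρ_ref D/(D + h) = 2.72 × 150 km/(150 km + 2.2 km) = 2.68 g/cm³.

2.68 g/cm³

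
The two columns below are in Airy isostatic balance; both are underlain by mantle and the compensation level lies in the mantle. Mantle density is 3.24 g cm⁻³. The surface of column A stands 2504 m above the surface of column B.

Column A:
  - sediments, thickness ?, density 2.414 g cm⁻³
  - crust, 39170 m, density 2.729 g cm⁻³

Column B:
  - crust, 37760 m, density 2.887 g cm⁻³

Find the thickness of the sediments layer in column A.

Take the compensation level at the base of the deeper column (depth z_c below the surface of column A) and equate Σ ρ_i t_i down to z_c; mantle fills any gap and the z_c terms cancel.
Column A: x×2.414 + 39170×2.729 + (z_c − 39170 − x)×3.24
Column B: 2504×0 + 37760×2.887 + (z_c − 2504 − 37760)×3.24
The z_c×3.24 term appears on both sides and cancels. Collect the known terms of each column as K = Σ(ρt)_known − 3.24 × (depth of known layers): K_A = 106894.93 − 3.24×39170 = −20015.87; K_B = 109013.12 − 3.24×(2504 + 37760) = −21442.24.
Balance: K_A − x×(3.24 − 2.414) = K_B, so x = (K_A − K_B)/(3.24 − 2.414) = 1426.37/0.826 = 1730 m.

1730 m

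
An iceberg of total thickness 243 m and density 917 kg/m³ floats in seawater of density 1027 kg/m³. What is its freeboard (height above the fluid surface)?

26 m

Floating equilibrium: submerged depth d = t ρ_obj/ρ_fluid = 243 m × 917/1027 = 217 m.
Freeboard = t − d = 243 m − 217 m = 26 m.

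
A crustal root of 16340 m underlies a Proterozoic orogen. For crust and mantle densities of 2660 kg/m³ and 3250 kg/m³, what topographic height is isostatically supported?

Balancing pressure at the compensation depth: ρ_c h = (ρ_m − ρ_c) r.
h = r (ρ_m − ρ_c) / ρ_c = 16340 m × (3250 − 2660) / 2660 = 3620 m.

3620 m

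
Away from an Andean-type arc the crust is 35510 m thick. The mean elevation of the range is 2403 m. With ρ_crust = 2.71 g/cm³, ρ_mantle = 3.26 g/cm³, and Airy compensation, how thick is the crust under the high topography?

49800 m

Root depth r = h ρ_c / (ρ_m − ρ_c) = 2403 m × 2.71 / 0.55 = 11840 m.
Total thickness = T + h + r = 35510 m + 2403 m + 11840 m = 49800 m.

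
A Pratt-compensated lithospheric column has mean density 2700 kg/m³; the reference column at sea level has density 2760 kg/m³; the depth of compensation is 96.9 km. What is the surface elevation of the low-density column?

2.15 km

ρ_ref D = ρ (D + h) → h = D (ρ_ref − ρ)/ρ.
h = 96.9 km × (2760 − 2700)/2700 = 2.15 km.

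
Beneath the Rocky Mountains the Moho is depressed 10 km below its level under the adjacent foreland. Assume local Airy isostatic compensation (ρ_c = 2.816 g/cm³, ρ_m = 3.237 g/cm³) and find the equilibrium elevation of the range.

1.5 km

Equating mass per unit area of the two columns: ρ_c h = (ρ_m − ρ_c) r.
h = r (ρ_m − ρ_c) / ρ_c = 10 km × (3.237 − 2.816) / 2.816 = 1.5 km.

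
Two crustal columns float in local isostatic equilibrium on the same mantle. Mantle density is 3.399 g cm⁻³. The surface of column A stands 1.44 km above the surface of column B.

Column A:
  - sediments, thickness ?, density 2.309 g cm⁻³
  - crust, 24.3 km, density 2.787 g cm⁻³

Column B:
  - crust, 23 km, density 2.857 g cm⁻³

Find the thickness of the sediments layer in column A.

Take the compensation level at the base of the deeper column (depth z_c below the surface of column A) and equate Σ ρ_i t_i down to z_c; mantle fills any gap and the z_c terms cancel.
Column A: x×2.309 + 24.3×2.787 + (z_c − 24.3 − x)×3.399
Column B: 1.44×0 + 23×2.857 + (z_c − 1.44 − 23)×3.399
The z_c×3.399 term appears on both sides and cancels. Collect the known terms of each column as K = Σ(ρt)_known − 3.399 × (depth of known layers): K_A = 67.7241 − 3.399×24.3 = −14.8716; K_B = 65.711 − 3.399×(1.44 + 23) = −17.36056.
Balance: K_A − x×(3.399 − 2.309) = K_B, so x = (K_A − K_B)/(3.399 − 2.309) = 2.48896/1.09 = 2.28 km.

2.28 km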